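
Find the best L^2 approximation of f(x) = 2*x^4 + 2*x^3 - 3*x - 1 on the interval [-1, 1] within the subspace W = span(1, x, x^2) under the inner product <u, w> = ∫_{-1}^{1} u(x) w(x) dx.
g(x) = 12*x^2/7 - 9*x/5 - 41/35

The best approximation g ∈ W is the orthogonal projection of f onto W. Writing g = a_0 + a_1 x + a_2 x^2, the coefficients solve the normal equations G · a = b where
  G_{ij} = <φ_i, φ_j> and b_i = <f, φ_i>, with φ_0 = 1, φ_1 = x, φ_2 = x^2.
G =
  [2, 0, 2/3]
  [0, 2/3, 0]
  [2/3, 0, 2/5],
b = (-6/5, -6/5, -2/21).
Solving gives a_0 = -41/35, a_1 = -9/5, a_2 = 12/7, so
  g(x) = 12*x^2/7 - 9*x/5 - 41/35.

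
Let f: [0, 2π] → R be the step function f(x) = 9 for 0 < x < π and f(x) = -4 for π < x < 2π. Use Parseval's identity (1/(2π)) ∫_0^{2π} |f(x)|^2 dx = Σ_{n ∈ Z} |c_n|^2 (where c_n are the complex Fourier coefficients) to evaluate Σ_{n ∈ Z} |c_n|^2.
Σ |c_n|^2 = 97/2

Parseval equates the L^2 energy of f (normalised by 1/(2π)) with the ℓ^2 sum of its Fourier coefficients: (1/(2π)) ∫_0^{2π} |f|^2 = Σ |c_n|^2.
Compute the left side: (1/(2π)) [∫_0^π 9^2 dx + ∫_π^{2π} (-4)^2 dx] = (1/(2π)) · (81π + 16π) = (81 + 16)/2 = 97/2.
So Σ_{n ∈ Z} |c_n|^2 = 97/2.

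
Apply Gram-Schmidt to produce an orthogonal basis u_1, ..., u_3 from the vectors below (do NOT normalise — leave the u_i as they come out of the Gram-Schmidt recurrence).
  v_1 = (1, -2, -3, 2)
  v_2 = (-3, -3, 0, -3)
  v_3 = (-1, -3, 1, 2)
Orthogonal basis:
  u_1 = (1, -2, -3, 2)
  u_2 = (-17/6, -10/3, -1/2, -8/3)
  u_3 = (-31/53, -77/53, 113/53, 108/53)

Apply the Gram-Schmidt recurrence
  u_1 = v_1
  u_i = v_i − Σ_{j<i} ((v_i · u_j) / (u_j · u_j)) · u_j.

Step by step this gives:
  u_1 = (1, -2, -3, 2)
  u_2 = (-17/6, -10/3, -1/2, -8/3)
  u_3 = (-31/53, -77/53, 113/53, 108/53)

Orthogonality check:
  u_2 · u_1 = 0 (should be 0)
  u_3 · u_1 = 0 (should be 0)
  u_3 · u_2 = 0 (should be 0)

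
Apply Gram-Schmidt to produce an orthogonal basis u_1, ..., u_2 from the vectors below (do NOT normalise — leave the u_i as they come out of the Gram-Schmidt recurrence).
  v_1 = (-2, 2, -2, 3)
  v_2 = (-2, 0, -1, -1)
Orthogonal basis:
  u_1 = (-2, 2, -2, 3)
  u_2 = (-12/7, -2/7, -5/7, -10/7)

Apply the Gram-Schmidt recurrence
  u_1 = v_1
  u_i = v_i − Σ_{j<i} ((v_i · u_j) / (u_j · u_j)) · u_j.

Step by step this gives:
  u_1 = (-2, 2, -2, 3)
  u_2 = (-12/7, -2/7, -5/7, -10/7)

Orthogonality check:
  u_2 · u_1 = 0 (should be 0)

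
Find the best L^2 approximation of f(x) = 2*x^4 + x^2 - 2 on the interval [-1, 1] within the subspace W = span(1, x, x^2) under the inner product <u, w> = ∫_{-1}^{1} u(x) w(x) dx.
g(x) = 19*x^2/7 - 76/35

The best approximation g ∈ W is the orthogonal projection of f onto W. Writing g = a_0 + a_1 x + a_2 x^2, the coefficients solve the normal equations G · a = b where
  G_{ij} = <φ_i, φ_j> and b_i = <f, φ_i>, with φ_0 = 1, φ_1 = x, φ_2 = x^2.
G =
  [2, 0, 2/3]
  [0, 2/3, 0]
  [2/3, 0, 2/5],
b = (-38/15, 0, -38/105).
Solving gives a_0 = -76/35, a_1 = 0, a_2 = 19/7, so
  g(x) = 19*x^2/7 - 76/35.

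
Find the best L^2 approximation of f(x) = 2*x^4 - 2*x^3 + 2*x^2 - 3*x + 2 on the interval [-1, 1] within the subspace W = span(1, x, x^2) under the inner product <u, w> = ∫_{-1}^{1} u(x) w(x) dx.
g(x) = 26*x^2/7 - 21*x/5 + 64/35

The best approximation g ∈ W is the orthogonal projection of f onto W. Writing g = a_0 + a_1 x + a_2 x^2, the coefficients solve the normal equations G · a = b where
  G_{ij} = <φ_i, φ_j> and b_i = <f, φ_i>, with φ_0 = 1, φ_1 = x, φ_2 = x^2.
G =
  [2, 0, 2/3]
  [0, 2/3, 0]
  [2/3, 0, 2/5],
b = (92/15, -14/5, 284/105).
Solving gives a_0 = 64/35, a_1 = -21/5, a_2 = 26/7, so
  g(x) = 26*x^2/7 - 21*x/5 + 64/35.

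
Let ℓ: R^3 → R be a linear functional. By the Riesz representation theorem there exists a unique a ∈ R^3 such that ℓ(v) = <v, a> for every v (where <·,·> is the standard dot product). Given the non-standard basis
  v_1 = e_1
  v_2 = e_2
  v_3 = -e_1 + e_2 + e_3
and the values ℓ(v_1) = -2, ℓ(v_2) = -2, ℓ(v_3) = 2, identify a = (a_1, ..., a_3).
a = (-2, -2, 2)

Write a = (a_1, ..., a_3) in the standard basis. For each basis vector v_i, ℓ(v_i) = <v_i, a> is a linear equation in the a_j's. Collect the n equations into a matrix system V a = ℓ, where row i of V is v_i (expressed in the standard basis). Since V is invertible (lower-triangular with 1s on the diagonal, up to permutation), solve by back-substitution:
  V =
[[1, 0, 0],
 [0, 1, 0],
 [-1, 1, 1]]
  V a = (-2, -2, 2)
Solving gives a = (-2, -2, 2).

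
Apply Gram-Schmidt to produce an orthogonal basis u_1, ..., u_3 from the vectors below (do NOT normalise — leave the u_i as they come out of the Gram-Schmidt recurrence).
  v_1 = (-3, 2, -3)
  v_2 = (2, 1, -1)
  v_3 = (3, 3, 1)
Orthogonal basis:
  u_1 = (-3, 2, -3)
  u_2 = (41/22, 12/11, -25/22)
  u_3 = (-31/131, 279/131, 217/131)

Apply the Gram-Schmidt recurrence
  u_1 = v_1
  u_i = v_i − Σ_{j<i} ((v_i · u_j) / (u_j · u_j)) · u_j.

Step by step this gives:
  u_1 = (-3, 2, -3)
  u_2 = (41/22, 12/11, -25/22)
  u_3 = (-31/131, 279/131, 217/131)

Orthogonality check:
  u_2 · u_1 = 0 (should be 0)
  u_3 · u_1 = 0 (should be 0)
  u_3 · u_2 = 0 (should be 0)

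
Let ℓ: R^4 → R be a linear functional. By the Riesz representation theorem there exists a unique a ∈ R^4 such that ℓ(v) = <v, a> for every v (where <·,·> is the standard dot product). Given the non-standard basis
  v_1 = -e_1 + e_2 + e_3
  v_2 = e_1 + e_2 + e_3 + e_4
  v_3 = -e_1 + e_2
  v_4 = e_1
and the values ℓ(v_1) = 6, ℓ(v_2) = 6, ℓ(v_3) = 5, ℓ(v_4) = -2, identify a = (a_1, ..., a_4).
a = (-2, 3, 1, 4)

Write a = (a_1, ..., a_4) in the standard basis. For each basis vector v_i, ℓ(v_i) = <v_i, a> is a linear equation in the a_j's. Collect the n equations into a matrix system V a = ℓ, where row i of V is v_i (expressed in the standard basis). Since V is invertible (lower-triangular with 1s on the diagonal, up to permutation), solve by back-substitution:
  V =
[[-1, 1, 1, 0],
 [1, 1, 1, 1],
 [-1, 1, 0, 0],
 [1, 0, 0, 0]]
  V a = (6, 6, 5, -2)
Solving gives a = (-2, 3, 1, 4).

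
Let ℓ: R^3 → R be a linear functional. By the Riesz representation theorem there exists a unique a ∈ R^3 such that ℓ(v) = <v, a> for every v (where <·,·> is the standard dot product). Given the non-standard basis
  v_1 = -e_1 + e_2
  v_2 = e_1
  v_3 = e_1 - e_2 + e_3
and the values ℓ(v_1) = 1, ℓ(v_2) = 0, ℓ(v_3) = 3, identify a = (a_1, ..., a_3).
a = (0, 1, 4)

Write a = (a_1, ..., a_3) in the standard basis. For each basis vector v_i, ℓ(v_i) = <v_i, a> is a linear equation in the a_j's. Collect the n equations into a matrix system V a = ℓ, where row i of V is v_i (expressed in the standard basis). Since V is invertible (lower-triangular with 1s on the diagonal, up to permutation), solve by back-substitution:
  V =
[[-1, 1, 0],
 [1, 0, 0],
 [1, -1, 1]]
  V a = (1, 0, 3)
Solving gives a = (0, 1, 4).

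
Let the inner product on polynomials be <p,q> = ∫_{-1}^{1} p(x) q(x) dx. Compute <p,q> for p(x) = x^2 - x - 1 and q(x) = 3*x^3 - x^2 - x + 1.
<p,q> = -8/5

Expand the product: p(x)·q(x) = 3*x^5 - 4*x^4 - 3*x^3 + 3*x^2 - 1.
∫_{-1}^{1} of each monomial x^k gives [2/(k+1) if k even, 0 if k odd]. Integrating term-by-term (or equivalently evaluating the antiderivative F(x) = x^6/2 - 4*x^5/5 - 3*x^4/4 + x^3 - x at the endpoints):
  F(1) − F(−1) = -21/20 − (11/20) = -8/5.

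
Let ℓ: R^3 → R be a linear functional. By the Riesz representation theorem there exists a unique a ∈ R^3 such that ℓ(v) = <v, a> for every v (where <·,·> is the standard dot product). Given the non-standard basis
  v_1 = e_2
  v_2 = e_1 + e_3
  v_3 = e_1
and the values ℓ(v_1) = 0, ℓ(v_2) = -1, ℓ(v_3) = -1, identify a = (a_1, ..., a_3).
a = (-1, 0, 0)

Write a = (a_1, ..., a_3) in the standard basis. For each basis vector v_i, ℓ(v_i) = <v_i, a> is a linear equation in the a_j's. Collect the n equations into a matrix system V a = ℓ, where row i of V is v_i (expressed in the standard basis). Since V is invertible (lower-triangular with 1s on the diagonal, up to permutation), solve by back-substitution:
  V =
[[0, 1, 0],
 [1, 0, 1],
 [1, 0, 0]]
  V a = (0, -1, -1)
Solving gives a = (-1, 0, 0).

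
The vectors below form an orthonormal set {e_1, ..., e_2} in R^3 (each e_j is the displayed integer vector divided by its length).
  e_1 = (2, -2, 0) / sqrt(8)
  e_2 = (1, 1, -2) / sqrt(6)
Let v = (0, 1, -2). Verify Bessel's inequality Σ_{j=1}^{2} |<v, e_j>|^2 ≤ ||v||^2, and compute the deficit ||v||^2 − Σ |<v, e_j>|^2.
Σ |<v, e_j>|^2 = 14/3; ||v||^2 = 5; deficit = 1/3

Write each e_j = u_j / sqrt(<u_j, u_j>) where u_j is the displayed integer vector. Then <v, e_j> = <v, u_j> / sqrt(<u_j, u_j>), so |<v, e_j>|^2 = <v, u_j>^2 / <u_j, u_j>.
Coefficients: <v, e_1> = -2/sqrt(8), <v, e_2> = 5/sqrt(6).
Square and sum: Σ |<v, e_j>|^2 = 14/3.
Compute ||v||^2 = v·v = 5.
Deficit = 5 − 14/3 = 1/3 ≥ 0, confirming Bessel's inequality. (The deficit equals ||v − Σ <v,e_j> e_j||^2, the squared distance from v to span{e_j}.)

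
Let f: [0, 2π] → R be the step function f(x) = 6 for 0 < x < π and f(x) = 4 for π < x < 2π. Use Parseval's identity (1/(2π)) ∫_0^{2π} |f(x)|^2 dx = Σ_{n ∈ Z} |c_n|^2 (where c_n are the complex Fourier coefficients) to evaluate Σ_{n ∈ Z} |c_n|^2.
Σ |c_n|^2 = 26

Parseval equates the L^2 energy of f (normalised by 1/(2π)) with the ℓ^2 sum of its Fourier coefficients: (1/(2π)) ∫_0^{2π} |f|^2 = Σ |c_n|^2.
Compute the left side: (1/(2π)) [∫_0^π 6^2 dx + ∫_π^{2π} 4^2 dx] = (1/(2π)) · (36π + 16π) = (36 + 16)/2 = 26.
So Σ_{n ∈ Z} |c_n|^2 = 26.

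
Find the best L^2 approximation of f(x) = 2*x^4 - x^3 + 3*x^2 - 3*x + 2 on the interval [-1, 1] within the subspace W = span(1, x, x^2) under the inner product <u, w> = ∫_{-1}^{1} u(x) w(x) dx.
g(x) = 33*x^2/7 - 18*x/5 + 64/35

The best approximation g ∈ W is the orthogonal projection of f onto W. Writing g = a_0 + a_1 x + a_2 x^2, the coefficients solve the normal equations G · a = b where
  G_{ij} = <φ_i, φ_j> and b_i = <f, φ_i>, with φ_0 = 1, φ_1 = x, φ_2 = x^2.
G =
  [2, 0, 2/3]
  [0, 2/3, 0]
  [2/3, 0, 2/5],
b = (34/5, -12/5, 326/105).
Solving gives a_0 = 64/35, a_1 = -18/5, a_2 = 33/7, so
  g(x) = 33*x^2/7 - 18*x/5 + 64/35.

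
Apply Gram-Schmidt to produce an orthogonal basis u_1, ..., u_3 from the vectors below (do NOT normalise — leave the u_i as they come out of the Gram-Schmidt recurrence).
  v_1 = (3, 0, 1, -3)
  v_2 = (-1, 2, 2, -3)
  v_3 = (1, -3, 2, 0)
Orthogonal basis:
  u_1 = (3, 0, 1, -3)
  u_2 = (-43/19, 2, 30/19, -33/19)
  u_3 = (-161/278, -320/139, 318/139, 51/278)

Apply the Gram-Schmidt recurrence
  u_1 = v_1
  u_i = v_i − Σ_{j<i} ((v_i · u_j) / (u_j · u_j)) · u_j.

Step by step this gives:
  u_1 = (3, 0, 1, -3)
  u_2 = (-43/19, 2, 30/19, -33/19)
  u_3 = (-161/278, -320/139, 318/139, 51/278)

Orthogonality check:
  u_2 · u_1 = 0 (should be 0)
  u_3 · u_1 = 0 (should be 0)
  u_3 · u_2 = 0 (should be 0)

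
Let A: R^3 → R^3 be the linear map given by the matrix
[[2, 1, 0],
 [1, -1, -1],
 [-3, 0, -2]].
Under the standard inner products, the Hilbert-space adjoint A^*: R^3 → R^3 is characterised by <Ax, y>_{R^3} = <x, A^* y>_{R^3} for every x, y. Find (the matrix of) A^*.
A^* = A^T =
[[2, 1, -3],
 [1, -1, 0],
 [0, -1, -2]]

For real matrices with standard dot products, the defining identity <Ax, y> = <x, A^* y> gives (Ax)^T y = x^T (A^*) y, i.e. x^T A^T y = x^T (A^*) y. Since this holds for all x, y, we must have A^* = A^T. Therefore
A^* =
[[2, 1, -3],
 [1, -1, 0],
 [0, -1, -2]].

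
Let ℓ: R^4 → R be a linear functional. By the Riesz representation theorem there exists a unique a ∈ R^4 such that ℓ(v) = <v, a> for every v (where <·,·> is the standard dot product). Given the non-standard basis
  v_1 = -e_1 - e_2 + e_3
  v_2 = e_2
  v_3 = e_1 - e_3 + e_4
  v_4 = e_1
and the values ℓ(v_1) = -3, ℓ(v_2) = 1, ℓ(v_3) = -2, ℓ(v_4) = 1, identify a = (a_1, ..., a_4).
a = (1, 1, -1, -4)

Write a = (a_1, ..., a_4) in the standard basis. For each basis vector v_i, ℓ(v_i) = <v_i, a> is a linear equation in the a_j's. Collect the n equations into a matrix system V a = ℓ, where row i of V is v_i (expressed in the standard basis). Since V is invertible (lower-triangular with 1s on the diagonal, up to permutation), solve by back-substitution:
  V =
[[-1, -1, 1, 0],
 [0, 1, 0, 0],
 [1, 0, -1, 1],
 [1, 0, 0, 0]]
  V a = (-3, 1, -2, 1)
Solving gives a = (1, 1, -1, -4).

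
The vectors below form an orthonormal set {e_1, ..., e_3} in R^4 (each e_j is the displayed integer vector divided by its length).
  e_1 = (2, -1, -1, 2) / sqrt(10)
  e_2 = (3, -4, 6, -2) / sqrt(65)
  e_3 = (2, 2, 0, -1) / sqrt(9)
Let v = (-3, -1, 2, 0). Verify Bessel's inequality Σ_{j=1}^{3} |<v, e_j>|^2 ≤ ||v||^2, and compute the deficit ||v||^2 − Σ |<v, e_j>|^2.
Σ |<v, e_j>|^2 = 2987/234; ||v||^2 = 14; deficit = 289/234

Write each e_j = u_j / sqrt(<u_j, u_j>) where u_j is the displayed integer vector. Then <v, e_j> = <v, u_j> / sqrt(<u_j, u_j>), so |<v, e_j>|^2 = <v, u_j>^2 / <u_j, u_j>.
Coefficients: <v, e_1> = -7/sqrt(10), <v, e_2> = 7/sqrt(65), <v, e_3> = -8/sqrt(9).
Square and sum: Σ |<v, e_j>|^2 = 2987/234.
Compute ||v||^2 = v·v = 14.
Deficit = 14 − 2987/234 = 289/234 ≥ 0, confirming Bessel's inequality. (The deficit equals ||v − Σ <v,e_j> e_j||^2, the squared distance from v to span{e_j}.)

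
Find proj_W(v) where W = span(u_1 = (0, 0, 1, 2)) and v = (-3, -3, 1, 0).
proj_W(v) = (0, 0, 1/5, 2/5)

Set up U = [u_1 | ... | u_1] ∈ R^(4×1). The projector onto W = col(U) is P = U (U^T U)^(-1) U^T.
Compute U^T U =
  [5],
and U^T v = (1).
Solve U^T U · c = U^T v for the coefficients: c = (1/5). The projection is proj_W(v) = U c.
Check: (v - proj_W(v)) · u_1 = 0  (should be 0).
Result: proj_W(v) = (0, 0, 1/5, 2/5).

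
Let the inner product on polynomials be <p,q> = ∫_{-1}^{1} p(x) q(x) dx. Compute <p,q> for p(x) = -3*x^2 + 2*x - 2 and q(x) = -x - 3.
<p,q> = 50/3

Expand the product: p(x)·q(x) = 3*x^3 + 7*x^2 - 4*x + 6.
∫_{-1}^{1} of each monomial x^k gives [2/(k+1) if k even, 0 if k odd]. Integrating term-by-term (or equivalently evaluating the antiderivative F(x) = 3*x^4/4 + 7*x^3/3 - 2*x^2 + 6*x at the endpoints):
  F(1) − F(−1) = 85/12 − (-115/12) = 50/3.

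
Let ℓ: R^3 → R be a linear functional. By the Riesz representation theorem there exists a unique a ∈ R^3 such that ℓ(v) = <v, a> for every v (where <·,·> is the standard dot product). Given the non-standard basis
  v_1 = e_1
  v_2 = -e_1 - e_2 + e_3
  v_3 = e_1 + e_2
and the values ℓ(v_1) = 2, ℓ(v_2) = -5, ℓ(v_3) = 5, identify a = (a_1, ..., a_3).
a = (2, 3, 0)

Write a = (a_1, ..., a_3) in the standard basis. For each basis vector v_i, ℓ(v_i) = <v_i, a> is a linear equation in the a_j's. Collect the n equations into a matrix system V a = ℓ, where row i of V is v_i (expressed in the standard basis). Since V is invertible (lower-triangular with 1s on the diagonal, up to permutation), solve by back-substitution:
  V =
[[1, 0, 0],
 [-1, -1, 1],
 [1, 1, 0]]
  V a = (2, -5, 5)
Solving gives a = (2, 3, 0).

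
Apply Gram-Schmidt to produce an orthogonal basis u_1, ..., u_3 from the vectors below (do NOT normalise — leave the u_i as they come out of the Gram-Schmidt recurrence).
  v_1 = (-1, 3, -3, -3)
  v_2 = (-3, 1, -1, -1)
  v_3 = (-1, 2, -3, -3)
Orthogonal basis:
  u_1 = (-1, 3, -3, -3)
  u_2 = (-18/7, -2/7, 2/7, 2/7)
  u_3 = (0, -2/3, -1/3, -1/3)

Apply the Gram-Schmidt recurrence
  u_1 = v_1
  u_i = v_i − Σ_{j<i} ((v_i · u_j) / (u_j · u_j)) · u_j.

Step by step this gives:
  u_1 = (-1, 3, -3, -3)
  u_2 = (-18/7, -2/7, 2/7, 2/7)
  u_3 = (0, -2/3, -1/3, -1/3)

Orthogonality check:
  u_2 · u_1 = 0 (should be 0)
  u_3 · u_1 = 0 (should be 0)
  u_3 · u_2 = 0 (should be 0)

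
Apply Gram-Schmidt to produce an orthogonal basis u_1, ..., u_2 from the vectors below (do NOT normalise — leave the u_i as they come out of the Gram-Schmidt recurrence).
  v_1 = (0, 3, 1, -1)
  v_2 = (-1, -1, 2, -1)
Orthogonal basis:
  u_1 = (0, 3, 1, -1)
  u_2 = (-1, -1, 2, -1)

Apply the Gram-Schmidt recurrence
  u_1 = v_1
  u_i = v_i − Σ_{j<i} ((v_i · u_j) / (u_j · u_j)) · u_j.

Step by step this gives:
  u_1 = (0, 3, 1, -1)
  u_2 = (-1, -1, 2, -1)

Orthogonality check:
  u_2 · u_1 = 0 (should be 0)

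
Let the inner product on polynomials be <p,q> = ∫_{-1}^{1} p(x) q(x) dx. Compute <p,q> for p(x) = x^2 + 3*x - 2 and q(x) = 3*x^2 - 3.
<p,q> = 36/5

Expand the product: p(x)·q(x) = 3*x^4 + 9*x^3 - 9*x^2 - 9*x + 6.
∫_{-1}^{1} of each monomial x^k gives [2/(k+1) if k even, 0 if k odd]. Integrating term-by-term (or equivalently evaluating the antiderivative F(x) = 3*x^5/5 + 9*x^4/4 - 3*x^3 - 9*x^2/2 + 6*x at the endpoints):
  F(1) − F(−1) = 27/20 − (-117/20) = 36/5.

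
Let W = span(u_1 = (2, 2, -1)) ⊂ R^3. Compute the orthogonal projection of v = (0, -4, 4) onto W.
proj_W(v) = (-8/3, -8/3, 4/3)

Set up U = [u_1 | ... | u_1] ∈ R^(3×1). The projector onto W = col(U) is P = U (U^T U)^(-1) U^T.
Compute U^T U =
  [9],
and U^T v = (-12).
Solve U^T U · c = U^T v for the coefficients: c = (-4/3). The projection is proj_W(v) = U c.
Check: (v - proj_W(v)) · u_1 = 0  (should be 0).
Result: proj_W(v) = (-8/3, -8/3, 4/3).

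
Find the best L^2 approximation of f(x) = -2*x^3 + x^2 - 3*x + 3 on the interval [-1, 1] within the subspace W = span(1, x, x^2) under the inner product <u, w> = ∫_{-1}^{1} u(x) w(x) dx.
g(x) = x^2 - 21*x/5 + 3

The best approximation g ∈ W is the orthogonal projection of f onto W. Writing g = a_0 + a_1 x + a_2 x^2, the coefficients solve the normal equations G · a = b where
  G_{ij} = <φ_i, φ_j> and b_i = <f, φ_i>, with φ_0 = 1, φ_1 = x, φ_2 = x^2.
G =
  [2, 0, 2/3]
  [0, 2/3, 0]
  [2/3, 0, 2/5],
b = (20/3, -14/5, 12/5).
Solving gives a_0 = 3, a_1 = -21/5, a_2 = 1, so
  g(x) = x^2 - 21*x/5 + 3.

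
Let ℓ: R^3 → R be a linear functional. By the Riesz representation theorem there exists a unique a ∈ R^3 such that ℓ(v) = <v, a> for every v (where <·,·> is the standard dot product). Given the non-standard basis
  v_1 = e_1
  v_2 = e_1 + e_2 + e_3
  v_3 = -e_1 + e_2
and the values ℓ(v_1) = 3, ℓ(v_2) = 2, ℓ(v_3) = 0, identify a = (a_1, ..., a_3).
a = (3, 3, -4)

Write a = (a_1, ..., a_3) in the standard basis. For each basis vector v_i, ℓ(v_i) = <v_i, a> is a linear equation in the a_j's. Collect the n equations into a matrix system V a = ℓ, where row i of V is v_i (expressed in the standard basis). Since V is invertible (lower-triangular with 1s on the diagonal, up to permutation), solve by back-substitution:
  V =
[[1, 0, 0],
 [1, 1, 1],
 [-1, 1, 0]]
  V a = (3, 2, 0)
Solving gives a = (3, 3, -4).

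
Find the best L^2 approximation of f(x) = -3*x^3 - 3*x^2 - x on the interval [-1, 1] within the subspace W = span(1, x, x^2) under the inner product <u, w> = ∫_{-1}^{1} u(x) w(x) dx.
g(x) = -3*x^2 - 14*x/5

The best approximation g ∈ W is the orthogonal projection of f onto W. Writing g = a_0 + a_1 x + a_2 x^2, the coefficients solve the normal equations G · a = b where
  G_{ij} = <φ_i, φ_j> and b_i = <f, φ_i>, with φ_0 = 1, φ_1 = x, φ_2 = x^2.
G =
  [2, 0, 2/3]
  [0, 2/3, 0]
  [2/3, 0, 2/5],
b = (-2, -28/15, -6/5).
Solving gives a_0 = 0, a_1 = -14/5, a_2 = -3, so
  g(x) = -3*x^2 - 14*x/5.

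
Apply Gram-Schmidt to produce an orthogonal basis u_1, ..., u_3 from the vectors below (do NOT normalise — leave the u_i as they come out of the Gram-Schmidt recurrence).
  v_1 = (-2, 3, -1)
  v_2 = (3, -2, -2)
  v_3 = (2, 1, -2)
Orthogonal basis:
  u_1 = (-2, 3, -1)
  u_2 = (11/7, 1/7, -19/7)
  u_3 = (52/69, 91/138, 65/138)

Apply the Gram-Schmidt recurrence
  u_1 = v_1
  u_i = v_i − Σ_{j<i} ((v_i · u_j) / (u_j · u_j)) · u_j.

Step by step this gives:
  u_1 = (-2, 3, -1)
  u_2 = (11/7, 1/7, -19/7)
  u_3 = (52/69, 91/138, 65/138)

Orthogonality check:
  u_2 · u_1 = 0 (should be 0)
  u_3 · u_1 = 0 (should be 0)
  u_3 · u_2 = 0 (should be 0)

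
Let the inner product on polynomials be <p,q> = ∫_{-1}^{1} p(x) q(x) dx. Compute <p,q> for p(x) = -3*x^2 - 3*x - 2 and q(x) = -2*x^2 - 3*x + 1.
<p,q> = 76/15

Expand the product: p(x)·q(x) = 6*x^4 + 15*x^3 + 10*x^2 + 3*x - 2.
∫_{-1}^{1} of each monomial x^k gives [2/(k+1) if k even, 0 if k odd]. Integrating term-by-term (or equivalently evaluating the antiderivative F(x) = 6*x^5/5 + 15*x^4/4 + 10*x^3/3 + 3*x^2/2 - 2*x at the endpoints):
  F(1) − F(−1) = 467/60 − (163/60) = 76/15.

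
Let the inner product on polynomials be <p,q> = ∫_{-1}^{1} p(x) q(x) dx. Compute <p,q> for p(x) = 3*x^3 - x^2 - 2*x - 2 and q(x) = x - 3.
<p,q> = 208/15

Expand the product: p(x)·q(x) = 3*x^4 - 10*x^3 + x^2 + 4*x + 6.
∫_{-1}^{1} of each monomial x^k gives [2/(k+1) if k even, 0 if k odd]. Integrating term-by-term (or equivalently evaluating the antiderivative F(x) = 3*x^5/5 - 5*x^4/2 + x^3/3 + 2*x^2 + 6*x at the endpoints):
  F(1) − F(−1) = 193/30 − (-223/30) = 208/15.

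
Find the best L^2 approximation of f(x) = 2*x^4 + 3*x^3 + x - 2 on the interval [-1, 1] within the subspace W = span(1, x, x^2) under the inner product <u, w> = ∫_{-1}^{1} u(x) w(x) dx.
g(x) = 12*x^2/7 + 14*x/5 - 76/35

The best approximation g ∈ W is the orthogonal projection of f onto W. Writing g = a_0 + a_1 x + a_2 x^2, the coefficients solve the normal equations G · a = b where
  G_{ij} = <φ_i, φ_j> and b_i = <f, φ_i>, with φ_0 = 1, φ_1 = x, φ_2 = x^2.
G =
  [2, 0, 2/3]
  [0, 2/3, 0]
  [2/3, 0, 2/5],
b = (-16/5, 28/15, -16/21).
Solving gives a_0 = -76/35, a_1 = 14/5, a_2 = 12/7, so
  g(x) = 12*x^2/7 + 14*x/5 - 76/35.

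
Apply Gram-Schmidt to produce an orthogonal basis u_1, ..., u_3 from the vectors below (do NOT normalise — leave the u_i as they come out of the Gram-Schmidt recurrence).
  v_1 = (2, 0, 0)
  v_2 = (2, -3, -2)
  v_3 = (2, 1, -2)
Orthogonal basis:
  u_1 = (2, 0, 0)
  u_2 = (0, -3, -2)
  u_3 = (0, 16/13, -24/13)

Apply the Gram-Schmidt recurrence
  u_1 = v_1
  u_i = v_i − Σ_{j<i} ((v_i · u_j) / (u_j · u_j)) · u_j.

Step by step this gives:
  u_1 = (2, 0, 0)
  u_2 = (0, -3, -2)
  u_3 = (0, 16/13, -24/13)

Orthogonality check:
  u_2 · u_1 = 0 (should be 0)
  u_3 · u_1 = 0 (should be 0)
  u_3 · u_2 = 0 (should be 0)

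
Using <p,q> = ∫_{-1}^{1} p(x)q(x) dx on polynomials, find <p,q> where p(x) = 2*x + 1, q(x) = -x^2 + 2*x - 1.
<p,q> = 0

Expand the product: p(x)·q(x) = -2*x^3 + 3*x^2 - 1.
∫_{-1}^{1} of each monomial x^k gives [2/(k+1) if k even, 0 if k odd]. Integrating term-by-term (or equivalently evaluating the antiderivative F(x) = -x^4/2 + x^3 - x at the endpoints):
  F(1) − F(−1) = -1/2 − (-1/2) = 0.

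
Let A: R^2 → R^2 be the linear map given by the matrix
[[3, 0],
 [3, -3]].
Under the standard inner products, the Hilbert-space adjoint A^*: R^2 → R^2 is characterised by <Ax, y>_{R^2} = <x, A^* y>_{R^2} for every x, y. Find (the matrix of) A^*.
A^* = A^T =
[[3, 3],
 [0, -3]]

For real matrices with standard dot products, the defining identity <Ax, y> = <x, A^* y> gives (Ax)^T y = x^T (A^*) y, i.e. x^T A^T y = x^T (A^*) y. Since this holds for all x, y, we must have A^* = A^T. Therefore
A^* =
[[3, 3],
 [0, -3]].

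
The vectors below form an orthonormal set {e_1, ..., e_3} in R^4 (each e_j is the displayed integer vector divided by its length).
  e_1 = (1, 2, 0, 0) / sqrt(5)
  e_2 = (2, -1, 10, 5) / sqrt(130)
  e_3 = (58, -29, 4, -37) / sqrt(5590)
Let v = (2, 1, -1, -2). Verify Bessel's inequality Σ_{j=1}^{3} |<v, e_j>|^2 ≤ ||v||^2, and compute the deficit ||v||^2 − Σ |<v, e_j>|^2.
Σ |<v, e_j>|^2 = 2114/215; ||v||^2 = 10; deficit = 36/215

Write each e_j = u_j / sqrt(<u_j, u_j>) where u_j is the displayed integer vector. Then <v, e_j> = <v, u_j> / sqrt(<u_j, u_j>), so |<v, e_j>|^2 = <v, u_j>^2 / <u_j, u_j>.
Coefficients: <v, e_1> = 4/sqrt(5), <v, e_2> = -17/sqrt(130), <v, e_3> = 157/sqrt(5590).
Square and sum: Σ |<v, e_j>|^2 = 2114/215.
Compute ||v||^2 = v·v = 10.
Deficit = 10 − 2114/215 = 36/215 ≥ 0, confirming Bessel's inequality. (The deficit equals ||v − Σ <v,e_j> e_j||^2, the squared distance from v to span{e_j}.)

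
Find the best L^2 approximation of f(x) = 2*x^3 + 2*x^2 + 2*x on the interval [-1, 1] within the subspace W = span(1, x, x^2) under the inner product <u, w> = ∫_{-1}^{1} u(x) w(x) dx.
g(x) = 2*x^2 + 16*x/5

The best approximation g ∈ W is the orthogonal projection of f onto W. Writing g = a_0 + a_1 x + a_2 x^2, the coefficients solve the normal equations G · a = b where
  G_{ij} = <φ_i, φ_j> and b_i = <f, φ_i>, with φ_0 = 1, φ_1 = x, φ_2 = x^2.
G =
  [2, 0, 2/3]
  [0, 2/3, 0]
  [2/3, 0, 2/5],
b = (4/3, 32/15, 4/5).
Solving gives a_0 = 0, a_1 = 16/5, a_2 = 2, so
  g(x) = 2*x^2 + 16*x/5.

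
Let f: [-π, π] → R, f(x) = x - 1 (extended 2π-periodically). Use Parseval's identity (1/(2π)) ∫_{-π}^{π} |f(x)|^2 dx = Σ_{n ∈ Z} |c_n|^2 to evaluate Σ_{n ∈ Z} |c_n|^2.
Σ |c_n|^2 = π^2/3 + 1

Expand and integrate term by term over [-π, π]:
  ∫ (x)^2 dx = 1·(2π^3/3); ∫ 2·1·(-1)·x dx = 0 (odd integrand); ∫ (-1)^2 dx = 1·2π.
So (1/(2π)) ∫_{-π}^{π} (x - 1)^2 dx = 1π^2/3 + 1 = π^2/3 + 1.
Parseval ⇒ Σ |c_n|^2 = π^2/3 + 1.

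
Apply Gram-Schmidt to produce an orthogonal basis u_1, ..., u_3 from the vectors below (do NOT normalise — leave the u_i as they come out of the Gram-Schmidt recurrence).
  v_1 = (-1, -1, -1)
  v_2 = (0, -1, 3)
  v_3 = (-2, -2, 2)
Orthogonal basis:
  u_1 = (-1, -1, -1)
  u_2 = (-2/3, -5/3, 7/3)
  u_3 = (-8/13, 6/13, 2/13)

Apply the Gram-Schmidt recurrence
  u_1 = v_1
  u_i = v_i − Σ_{j<i} ((v_i · u_j) / (u_j · u_j)) · u_j.

Step by step this gives:
  u_1 = (-1, -1, -1)
  u_2 = (-2/3, -5/3, 7/3)
  u_3 = (-8/13, 6/13, 2/13)

Orthogonality check:
  u_2 · u_1 = 0 (should be 0)
  u_3 · u_1 = 0 (should be 0)
  u_3 · u_2 = 0 (should be 0)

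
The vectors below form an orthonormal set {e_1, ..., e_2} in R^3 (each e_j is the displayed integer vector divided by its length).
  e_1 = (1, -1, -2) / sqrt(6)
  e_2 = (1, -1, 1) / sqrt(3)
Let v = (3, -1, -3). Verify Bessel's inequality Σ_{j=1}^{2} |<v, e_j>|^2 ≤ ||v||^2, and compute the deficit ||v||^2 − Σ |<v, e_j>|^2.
Σ |<v, e_j>|^2 = 17; ||v||^2 = 19; deficit = 2

Write each e_j = u_j / sqrt(<u_j, u_j>) where u_j is the displayed integer vector. Then <v, e_j> = <v, u_j> / sqrt(<u_j, u_j>), so |<v, e_j>|^2 = <v, u_j>^2 / <u_j, u_j>.
Coefficients: <v, e_1> = 10/sqrt(6), <v, e_2> = 1/sqrt(3).
Square and sum: Σ |<v, e_j>|^2 = 17.
Compute ||v||^2 = v·v = 19.
Deficit = 19 − 17 = 2 ≥ 0, confirming Bessel's inequality. (The deficit equals ||v − Σ <v,e_j> e_j||^2, the squared distance from v to span{e_j}.)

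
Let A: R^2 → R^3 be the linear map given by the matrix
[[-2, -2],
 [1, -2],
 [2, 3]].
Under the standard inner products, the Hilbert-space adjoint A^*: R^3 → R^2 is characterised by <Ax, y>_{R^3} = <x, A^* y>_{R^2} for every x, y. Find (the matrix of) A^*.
A^* = A^T =
[[-2, 1, 2],
 [-2, -2, 3]]

For real matrices with standard dot products, the defining identity <Ax, y> = <x, A^* y> gives (Ax)^T y = x^T (A^*) y, i.e. x^T A^T y = x^T (A^*) y. Since this holds for all x, y, we must have A^* = A^T. Therefore
A^* =
[[-2, 1, 2],
 [-2, -2, 3]].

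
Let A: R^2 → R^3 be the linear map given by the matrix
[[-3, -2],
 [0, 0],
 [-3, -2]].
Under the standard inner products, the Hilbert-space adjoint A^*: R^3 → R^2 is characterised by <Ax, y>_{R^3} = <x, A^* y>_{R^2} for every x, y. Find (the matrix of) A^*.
A^* = A^T =
[[-3, 0, -3],
 [-2, 0, -2]]

For real matrices with standard dot products, the defining identity <Ax, y> = <x, A^* y> gives (Ax)^T y = x^T (A^*) y, i.e. x^T A^T y = x^T (A^*) y. Since this holds for all x, y, we must have A^* = A^T. Therefore
A^* =
[[-3, 0, -3],
 [-2, 0, -2]].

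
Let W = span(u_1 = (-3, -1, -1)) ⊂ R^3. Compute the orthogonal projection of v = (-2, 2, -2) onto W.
proj_W(v) = (-18/11, -6/11, -6/11)

Set up U = [u_1 | ... | u_1] ∈ R^(3×1). The projector onto W = col(U) is P = U (U^T U)^(-1) U^T.
Compute U^T U =
  [11],
and U^T v = (6).
Solve U^T U · c = U^T v for the coefficients: c = (6/11). The projection is proj_W(v) = U c.
Check: (v - proj_W(v)) · u_1 = 0  (should be 0).
Result: proj_W(v) = (-18/11, -6/11, -6/11).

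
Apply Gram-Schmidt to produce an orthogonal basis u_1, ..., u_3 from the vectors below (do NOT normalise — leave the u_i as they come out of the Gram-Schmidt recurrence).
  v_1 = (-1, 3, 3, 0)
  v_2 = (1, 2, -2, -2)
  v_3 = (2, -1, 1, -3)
Orthogonal basis:
  u_1 = (-1, 3, 3, 0)
  u_2 = (18/19, 41/19, -35/19, -2)
  u_3 = (66/41, -4/3, 230/123, -295/123)

Apply the Gram-Schmidt recurrence
  u_1 = v_1
  u_i = v_i − Σ_{j<i} ((v_i · u_j) / (u_j · u_j)) · u_j.

Step by step this gives:
  u_1 = (-1, 3, 3, 0)
  u_2 = (18/19, 41/19, -35/19, -2)
  u_3 = (66/41, -4/3, 230/123, -295/123)

Orthogonality check:
  u_2 · u_1 = 0 (should be 0)
  u_3 · u_1 = 0 (should be 0)
  u_3 · u_2 = 0 (should be 0)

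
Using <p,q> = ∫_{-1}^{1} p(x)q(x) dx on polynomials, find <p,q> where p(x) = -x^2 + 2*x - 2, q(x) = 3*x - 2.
<p,q> = 40/3

Expand the product: p(x)·q(x) = -3*x^3 + 8*x^2 - 10*x + 4.
∫_{-1}^{1} of each monomial x^k gives [2/(k+1) if k even, 0 if k odd]. Integrating term-by-term (or equivalently evaluating the antiderivative F(x) = -3*x^4/4 + 8*x^3/3 - 5*x^2 + 4*x at the endpoints):
  F(1) − F(−1) = 11/12 − (-149/12) = 40/3.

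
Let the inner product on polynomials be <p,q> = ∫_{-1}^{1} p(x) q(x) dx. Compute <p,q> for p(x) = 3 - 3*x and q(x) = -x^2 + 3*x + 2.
<p,q> = 4

Expand the product: p(x)·q(x) = 3*x^3 - 12*x^2 + 3*x + 6.
∫_{-1}^{1} of each monomial x^k gives [2/(k+1) if k even, 0 if k odd]. Integrating term-by-term (or equivalently evaluating the antiderivative F(x) = 3*x^4/4 - 4*x^3 + 3*x^2/2 + 6*x at the endpoints):
  F(1) − F(−1) = 17/4 − (1/4) = 4.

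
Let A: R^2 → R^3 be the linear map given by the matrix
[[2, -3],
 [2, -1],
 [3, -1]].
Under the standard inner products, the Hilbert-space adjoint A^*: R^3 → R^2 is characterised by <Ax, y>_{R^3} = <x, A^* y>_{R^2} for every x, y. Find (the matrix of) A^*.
A^* = A^T =
[[2, 2, 3],
 [-3, -1, -1]]

For real matrices with standard dot products, the defining identity <Ax, y> = <x, A^* y> gives (Ax)^T y = x^T (A^*) y, i.e. x^T A^T y = x^T (A^*) y. Since this holds for all x, y, we must have A^* = A^T. Therefore
A^* =
[[2, 2, 3],
 [-3, -1, -1]].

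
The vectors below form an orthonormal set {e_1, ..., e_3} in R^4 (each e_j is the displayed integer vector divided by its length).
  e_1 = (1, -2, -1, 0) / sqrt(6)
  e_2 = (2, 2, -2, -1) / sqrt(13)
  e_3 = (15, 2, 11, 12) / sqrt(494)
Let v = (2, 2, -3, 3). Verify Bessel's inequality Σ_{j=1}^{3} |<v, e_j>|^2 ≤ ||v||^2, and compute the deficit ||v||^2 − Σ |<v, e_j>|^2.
Σ |<v, e_j>|^2 = 698/57; ||v||^2 = 26; deficit = 784/57

Write each e_j = u_j / sqrt(<u_j, u_j>) where u_j is the displayed integer vector. Then <v, e_j> = <v, u_j> / sqrt(<u_j, u_j>), so |<v, e_j>|^2 = <v, u_j>^2 / <u_j, u_j>.
Coefficients: <v, e_1> = 1/sqrt(6), <v, e_2> = 11/sqrt(13), <v, e_3> = 37/sqrt(494).
Square and sum: Σ |<v, e_j>|^2 = 698/57.
Compute ||v||^2 = v·v = 26.
Deficit = 26 − 698/57 = 784/57 ≥ 0, confirming Bessel's inequality. (The deficit equals ||v − Σ <v,e_j> e_j||^2, the squared distance from v to span{e_j}.)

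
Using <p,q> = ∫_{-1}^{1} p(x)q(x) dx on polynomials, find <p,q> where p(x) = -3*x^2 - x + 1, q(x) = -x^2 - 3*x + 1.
<p,q> = 38/15

Expand the product: p(x)·q(x) = 3*x^4 + 10*x^3 - x^2 - 4*x + 1.
∫_{-1}^{1} of each monomial x^k gives [2/(k+1) if k even, 0 if k odd]. Integrating term-by-term (or equivalently evaluating the antiderivative F(x) = 3*x^5/5 + 5*x^4/2 - x^3/3 - 2*x^2 + x at the endpoints):
  F(1) − F(−1) = 53/30 − (-23/30) = 38/15.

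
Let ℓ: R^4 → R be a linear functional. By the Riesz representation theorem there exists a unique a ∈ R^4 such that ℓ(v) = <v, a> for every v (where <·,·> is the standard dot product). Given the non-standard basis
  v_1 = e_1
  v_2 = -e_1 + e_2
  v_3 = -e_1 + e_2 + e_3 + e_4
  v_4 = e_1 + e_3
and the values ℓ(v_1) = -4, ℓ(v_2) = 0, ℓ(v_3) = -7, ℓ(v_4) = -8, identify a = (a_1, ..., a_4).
a = (-4, -4, -4, -3)

Write a = (a_1, ..., a_4) in the standard basis. For each basis vector v_i, ℓ(v_i) = <v_i, a> is a linear equation in the a_j's. Collect the n equations into a matrix system V a = ℓ, where row i of V is v_i (expressed in the standard basis). Since V is invertible (lower-triangular with 1s on the diagonal, up to permutation), solve by back-substitution:
  V =
[[1, 0, 0, 0],
 [-1, 1, 0, 0],
 [-1, 1, 1, 1],
 [1, 0, 1, 0]]
  V a = (-4, 0, -7, -8)
Solving gives a = (-4, -4, -4, -3).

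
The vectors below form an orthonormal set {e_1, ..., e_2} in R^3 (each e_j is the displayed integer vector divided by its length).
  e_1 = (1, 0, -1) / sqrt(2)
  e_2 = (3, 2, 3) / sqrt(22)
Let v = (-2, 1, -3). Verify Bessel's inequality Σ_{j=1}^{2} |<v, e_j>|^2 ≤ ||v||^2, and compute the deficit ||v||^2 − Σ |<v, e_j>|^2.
Σ |<v, e_j>|^2 = 90/11; ||v||^2 = 14; deficit = 64/11

Write each e_j = u_j / sqrt(<u_j, u_j>) where u_j is the displayed integer vector. Then <v, e_j> = <v, u_j> / sqrt(<u_j, u_j>), so |<v, e_j>|^2 = <v, u_j>^2 / <u_j, u_j>.
Coefficients: <v, e_1> = 1/sqrt(2), <v, e_2> = -13/sqrt(22).
Square and sum: Σ |<v, e_j>|^2 = 90/11.
Compute ||v||^2 = v·v = 14.
Deficit = 14 − 90/11 = 64/11 ≥ 0, confirming Bessel's inequality. (The deficit equals ||v − Σ <v,e_j> e_j||^2, the squared distance from v to span{e_j}.)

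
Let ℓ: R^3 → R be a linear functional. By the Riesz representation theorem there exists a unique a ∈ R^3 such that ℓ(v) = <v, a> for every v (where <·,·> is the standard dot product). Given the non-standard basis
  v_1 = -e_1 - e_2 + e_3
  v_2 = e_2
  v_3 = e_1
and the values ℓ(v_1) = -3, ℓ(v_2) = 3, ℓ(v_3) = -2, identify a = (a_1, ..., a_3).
a = (-2, 3, -2)

Write a = (a_1, ..., a_3) in the standard basis. For each basis vector v_i, ℓ(v_i) = <v_i, a> is a linear equation in the a_j's. Collect the n equations into a matrix system V a = ℓ, where row i of V is v_i (expressed in the standard basis). Since V is invertible (lower-triangular with 1s on the diagonal, up to permutation), solve by back-substitution:
  V =
[[-1, -1, 1],
 [0, 1, 0],
 [1, 0, 0]]
  V a = (-3, 3, -2)
Solving gives a = (-2, 3, -2).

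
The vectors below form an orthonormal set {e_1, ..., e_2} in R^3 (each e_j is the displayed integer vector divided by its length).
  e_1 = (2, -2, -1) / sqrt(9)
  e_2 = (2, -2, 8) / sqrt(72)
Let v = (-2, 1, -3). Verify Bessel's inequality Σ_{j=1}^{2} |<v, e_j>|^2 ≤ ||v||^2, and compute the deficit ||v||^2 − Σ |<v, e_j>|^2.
Σ |<v, e_j>|^2 = 27/2; ||v||^2 = 14; deficit = 1/2

Write each e_j = u_j / sqrt(<u_j, u_j>) where u_j is the displayed integer vector. Then <v, e_j> = <v, u_j> / sqrt(<u_j, u_j>), so |<v, e_j>|^2 = <v, u_j>^2 / <u_j, u_j>.
Coefficients: <v, e_1> = -3/sqrt(9), <v, e_2> = -30/sqrt(72).
Square and sum: Σ |<v, e_j>|^2 = 27/2.
Compute ||v||^2 = v·v = 14.
Deficit = 14 − 27/2 = 1/2 ≥ 0, confirming Bessel's inequality. (The deficit equals ||v − Σ <v,e_j> e_j||^2, the squared distance from v to span{e_j}.)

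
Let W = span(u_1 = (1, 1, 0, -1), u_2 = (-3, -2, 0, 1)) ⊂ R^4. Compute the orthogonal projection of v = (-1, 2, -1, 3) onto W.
proj_W(v) = (1/3, -2/3, 0, 5/3)

Set up U = [u_1 | ... | u_2] ∈ R^(4×2). The projector onto W = col(U) is P = U (U^T U)^(-1) U^T.
Compute U^T U =
  [3, -6]
  [-6, 14],
and U^T v = (-2, 2).
Solve U^T U · c = U^T v for the coefficients: c = (-8/3, -1). The projection is proj_W(v) = U c.
Check: (v - proj_W(v)) · u_1 = 0  (should be 0).
Check: (v - proj_W(v)) · u_2 = 0  (should be 0).
Result: proj_W(v) = (1/3, -2/3, 0, 5/3).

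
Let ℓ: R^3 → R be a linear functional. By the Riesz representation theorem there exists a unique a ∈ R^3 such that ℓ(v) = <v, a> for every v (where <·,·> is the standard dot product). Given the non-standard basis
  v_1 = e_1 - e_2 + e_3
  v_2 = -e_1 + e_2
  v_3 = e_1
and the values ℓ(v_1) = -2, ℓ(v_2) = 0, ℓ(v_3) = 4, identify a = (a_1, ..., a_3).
a = (4, 4, -2)

Write a = (a_1, ..., a_3) in the standard basis. For each basis vector v_i, ℓ(v_i) = <v_i, a> is a linear equation in the a_j's. Collect the n equations into a matrix system V a = ℓ, where row i of V is v_i (expressed in the standard basis). Since V is invertible (lower-triangular with 1s on the diagonal, up to permutation), solve by back-substitution:
  V =
[[1, -1, 1],
 [-1, 1, 0],
 [1, 0, 0]]
  V a = (-2, 0, 4)
Solving gives a = (4, 4, -2).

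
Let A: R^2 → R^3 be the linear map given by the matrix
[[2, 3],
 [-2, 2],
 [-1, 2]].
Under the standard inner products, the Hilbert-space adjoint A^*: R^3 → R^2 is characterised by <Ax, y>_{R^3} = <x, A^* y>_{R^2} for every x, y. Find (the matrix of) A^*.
A^* = A^T =
[[2, -2, -1],
 [3, 2, 2]]

For real matrices with standard dot products, the defining identity <Ax, y> = <x, A^* y> gives (Ax)^T y = x^T (A^*) y, i.e. x^T A^T y = x^T (A^*) y. Since this holds for all x, y, we must have A^* = A^T. Therefore
A^* =
[[2, -2, -1],
 [3, 2, 2]].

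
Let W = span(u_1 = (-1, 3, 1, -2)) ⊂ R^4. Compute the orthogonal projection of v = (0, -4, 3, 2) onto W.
proj_W(v) = (13/15, -13/5, -13/15, 26/15)

Set up U = [u_1 | ... | u_1] ∈ R^(4×1). The projector onto W = col(U) is P = U (U^T U)^(-1) U^T.
Compute U^T U =
  [15],
and U^T v = (-13).
Solve U^T U · c = U^T v for the coefficients: c = (-13/15). The projection is proj_W(v) = U c.
Check: (v - proj_W(v)) · u_1 = 0  (should be 0).
Result: proj_W(v) = (13/15, -13/5, -13/15, 26/15).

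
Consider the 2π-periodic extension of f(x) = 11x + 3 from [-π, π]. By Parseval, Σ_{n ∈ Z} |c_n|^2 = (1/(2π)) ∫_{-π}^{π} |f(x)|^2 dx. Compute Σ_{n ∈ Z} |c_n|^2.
Σ |c_n|^2 = 121π^2/3 + 9

Expand and integrate term by term over [-π, π]:
  ∫ (11x)^2 dx = 121·(2π^3/3); ∫ 2·11·(3)·x dx = 0 (odd integrand); ∫ 3^2 dx = 9·2π.
So (1/(2π)) ∫_{-π}^{π} (11x + 3)^2 dx = 121π^2/3 + 9 = 121π^2/3 + 9.
Parseval ⇒ Σ |c_n|^2 = 121π^2/3 + 9.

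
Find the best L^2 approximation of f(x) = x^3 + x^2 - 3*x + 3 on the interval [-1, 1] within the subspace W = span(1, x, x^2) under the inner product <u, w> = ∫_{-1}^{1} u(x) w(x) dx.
g(x) = x^2 - 12*x/5 + 3

The best approximation g ∈ W is the orthogonal projection of f onto W. Writing g = a_0 + a_1 x + a_2 x^2, the coefficients solve the normal equations G · a = b where
  G_{ij} = <φ_i, φ_j> and b_i = <f, φ_i>, with φ_0 = 1, φ_1 = x, φ_2 = x^2.
G =
  [2, 0, 2/3]
  [0, 2/3, 0]
  [2/3, 0, 2/5],
b = (20/3, -8/5, 12/5).
Solving gives a_0 = 3, a_1 = -12/5, a_2 = 1, so
  g(x) = x^2 - 12*x/5 + 3.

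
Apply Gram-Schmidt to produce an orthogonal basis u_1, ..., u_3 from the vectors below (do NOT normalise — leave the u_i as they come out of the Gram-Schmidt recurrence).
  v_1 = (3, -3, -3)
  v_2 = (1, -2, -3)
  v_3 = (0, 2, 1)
Orthogonal basis:
  u_1 = (3, -3, -3)
  u_2 = (-1, 0, -1)
  u_3 = (1/2, 1, -1/2)

Apply the Gram-Schmidt recurrence
  u_1 = v_1
  u_i = v_i − Σ_{j<i} ((v_i · u_j) / (u_j · u_j)) · u_j.

Step by step this gives:
  u_1 = (3, -3, -3)
  u_2 = (-1, 0, -1)
  u_3 = (1/2, 1, -1/2)

Orthogonality check:
  u_2 · u_1 = 0 (should be 0)
  u_3 · u_1 = 0 (should be 0)
  u_3 · u_2 = 0 (should be 0)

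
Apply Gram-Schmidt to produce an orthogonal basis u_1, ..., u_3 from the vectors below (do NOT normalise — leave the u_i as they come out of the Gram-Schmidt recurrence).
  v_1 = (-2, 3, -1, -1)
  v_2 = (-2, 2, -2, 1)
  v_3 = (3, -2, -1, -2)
Orthogonal basis:
  u_1 = (-2, 3, -1, -1)
  u_2 = (-8/15, -1/5, -19/15, 26/15)
  u_3 = (53/37, -25/74, -183/74, -52/37)

Apply the Gram-Schmidt recurrence
  u_1 = v_1
  u_i = v_i − Σ_{j<i} ((v_i · u_j) / (u_j · u_j)) · u_j.

Step by step this gives:
  u_1 = (-2, 3, -1, -1)
  u_2 = (-8/15, -1/5, -19/15, 26/15)
  u_3 = (53/37, -25/74, -183/74, -52/37)

Orthogonality check:
  u_2 · u_1 = 0 (should be 0)
  u_3 · u_1 = 0 (should be 0)
  u_3 · u_2 = 0 (should be 0)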